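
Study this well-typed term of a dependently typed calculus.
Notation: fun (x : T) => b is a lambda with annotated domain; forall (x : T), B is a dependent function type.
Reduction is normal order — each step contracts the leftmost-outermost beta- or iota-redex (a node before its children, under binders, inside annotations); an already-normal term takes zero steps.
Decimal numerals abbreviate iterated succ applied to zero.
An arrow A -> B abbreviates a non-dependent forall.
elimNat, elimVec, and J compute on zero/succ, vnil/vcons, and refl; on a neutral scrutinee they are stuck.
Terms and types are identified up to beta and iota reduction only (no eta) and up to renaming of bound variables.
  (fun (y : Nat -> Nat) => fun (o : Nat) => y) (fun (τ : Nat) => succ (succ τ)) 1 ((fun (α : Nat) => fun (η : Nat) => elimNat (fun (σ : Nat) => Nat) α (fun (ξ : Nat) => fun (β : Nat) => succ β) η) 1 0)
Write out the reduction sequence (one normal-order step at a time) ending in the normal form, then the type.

reduction (normal order):
  (fun (y : Nat -> Nat) => fun (o : Nat) => y) (fun (τ : Nat) => succ (succ τ)) 1 ((fun (α : Nat) => fun (η : Nat) => elimNat (fun (σ : Nat) => Nat) α (fun (ξ : Nat) => fun (β : Nat) => succ β) η) 1 0)
  ~> (fun (y : Nat) => fun (o : Nat) => succ (succ o)) 1 ((fun (τ : Nat) => fun (α : Nat) => elimNat (fun (η : Nat) => Nat) τ (fun (σ : Nat) => fun (ξ : Nat) => succ ξ) α) 1 0)
  ~> (fun (y : Nat) => succ (succ y)) ((fun (o : Nat) => fun (τ : Nat) => elimNat (fun (α : Nat) => Nat) o (fun (η : Nat) => fun (σ : Nat) => succ σ) τ) 1 0)
  ~> succ (succ ((fun (y : Nat) => fun (o : Nat) => elimNat (fun (τ : Nat) => Nat) y (fun (α : Nat) => fun (η : Nat) => succ η) o) 1 0))
  ~> succ (succ ((fun (y : Nat) => elimNat (fun (o : Nat) => Nat) 1 (fun (τ : Nat) => fun (α : Nat) => succ α) y) 0))
  ~> succ (succ (elimNat (fun (y : Nat) => Nat) 1 (fun (o : Nat) => fun (τ : Nat) => succ τ) 0))
  ~> 3
the term's type:
  Nat


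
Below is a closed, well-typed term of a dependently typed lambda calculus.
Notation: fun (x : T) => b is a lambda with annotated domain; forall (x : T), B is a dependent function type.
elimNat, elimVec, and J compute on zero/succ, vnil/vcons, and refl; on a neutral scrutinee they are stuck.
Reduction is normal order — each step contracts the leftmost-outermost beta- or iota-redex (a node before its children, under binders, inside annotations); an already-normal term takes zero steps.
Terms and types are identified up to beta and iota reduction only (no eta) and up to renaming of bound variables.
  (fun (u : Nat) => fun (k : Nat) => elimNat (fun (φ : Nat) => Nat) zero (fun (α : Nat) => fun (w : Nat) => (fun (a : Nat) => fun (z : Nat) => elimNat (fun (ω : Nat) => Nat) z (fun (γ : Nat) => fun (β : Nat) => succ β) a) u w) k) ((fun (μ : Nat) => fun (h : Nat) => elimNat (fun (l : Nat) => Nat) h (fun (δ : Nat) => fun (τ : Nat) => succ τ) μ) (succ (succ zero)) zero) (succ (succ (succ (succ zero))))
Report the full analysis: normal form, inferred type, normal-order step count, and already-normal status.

normal form:
  succ (succ (succ (succ (succ (succ (succ (succ zero)))))))
inferred type:
  Nat
steps to reach normal form (normal order): 87
term was already normal: no
first redex: a beta-redex


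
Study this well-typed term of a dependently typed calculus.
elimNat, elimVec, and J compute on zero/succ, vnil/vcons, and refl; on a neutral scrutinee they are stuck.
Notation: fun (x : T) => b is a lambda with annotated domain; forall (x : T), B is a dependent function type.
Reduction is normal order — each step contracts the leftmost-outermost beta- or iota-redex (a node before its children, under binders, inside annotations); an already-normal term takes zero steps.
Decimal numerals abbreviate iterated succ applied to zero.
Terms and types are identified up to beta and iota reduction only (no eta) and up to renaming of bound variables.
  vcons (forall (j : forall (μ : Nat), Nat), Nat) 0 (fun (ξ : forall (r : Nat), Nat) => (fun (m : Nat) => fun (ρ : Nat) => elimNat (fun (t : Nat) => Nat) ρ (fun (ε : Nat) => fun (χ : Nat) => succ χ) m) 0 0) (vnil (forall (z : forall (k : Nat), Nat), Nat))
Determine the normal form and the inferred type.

normal form:
  vcons (forall (j : forall (μ : Nat), Nat), Nat) 0 (fun (ξ : forall (r : Nat), Nat) => 0) (vnil (forall (m : forall (ρ : Nat), Nat), Nat))
the term's type:
  Vec (forall (j : forall (μ : Nat), Nat), Nat) 1
observation: 3 normal-order steps normalize the term, beginning with a beta-redex.


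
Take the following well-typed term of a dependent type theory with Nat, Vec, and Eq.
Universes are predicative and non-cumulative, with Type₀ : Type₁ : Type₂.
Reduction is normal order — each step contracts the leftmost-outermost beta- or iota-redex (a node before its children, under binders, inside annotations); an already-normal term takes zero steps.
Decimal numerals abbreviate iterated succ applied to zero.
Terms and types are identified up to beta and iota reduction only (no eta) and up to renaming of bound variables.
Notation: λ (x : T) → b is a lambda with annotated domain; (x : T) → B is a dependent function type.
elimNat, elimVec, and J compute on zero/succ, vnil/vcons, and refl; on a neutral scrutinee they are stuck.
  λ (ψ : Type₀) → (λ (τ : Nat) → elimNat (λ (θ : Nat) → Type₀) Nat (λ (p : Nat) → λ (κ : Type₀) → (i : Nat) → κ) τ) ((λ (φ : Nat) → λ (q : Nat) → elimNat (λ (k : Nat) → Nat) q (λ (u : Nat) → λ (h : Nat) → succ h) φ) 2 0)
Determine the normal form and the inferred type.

normal form:
  λ (ψ : Type₀) → (τ : Nat) → (θ : Nat) → Nat
the term's type:
  (ψ : Type₀) → Type₀


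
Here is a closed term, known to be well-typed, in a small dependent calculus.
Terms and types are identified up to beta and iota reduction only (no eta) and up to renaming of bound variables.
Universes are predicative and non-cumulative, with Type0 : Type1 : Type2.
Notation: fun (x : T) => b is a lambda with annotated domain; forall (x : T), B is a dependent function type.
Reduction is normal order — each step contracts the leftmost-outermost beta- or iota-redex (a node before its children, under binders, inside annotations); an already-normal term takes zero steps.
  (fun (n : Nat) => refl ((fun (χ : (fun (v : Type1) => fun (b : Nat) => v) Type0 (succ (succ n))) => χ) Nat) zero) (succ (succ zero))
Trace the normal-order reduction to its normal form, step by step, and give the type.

normal-order reduction sequence:
  (fun (n : Nat) => refl ((fun (χ : (fun (v : Type1) => fun (b : Nat) => v) Type0 (succ (succ n))) => χ) Nat) zero) (succ (succ zero))
  ~> refl ((fun (n : (fun (χ : Type1) => fun (v : Nat) => χ) Type0 (succ (succ (succ (succ zero))))) => n) Nat) zero
  ~> refl Nat zero
the term's type:
  Eq Nat zero zero


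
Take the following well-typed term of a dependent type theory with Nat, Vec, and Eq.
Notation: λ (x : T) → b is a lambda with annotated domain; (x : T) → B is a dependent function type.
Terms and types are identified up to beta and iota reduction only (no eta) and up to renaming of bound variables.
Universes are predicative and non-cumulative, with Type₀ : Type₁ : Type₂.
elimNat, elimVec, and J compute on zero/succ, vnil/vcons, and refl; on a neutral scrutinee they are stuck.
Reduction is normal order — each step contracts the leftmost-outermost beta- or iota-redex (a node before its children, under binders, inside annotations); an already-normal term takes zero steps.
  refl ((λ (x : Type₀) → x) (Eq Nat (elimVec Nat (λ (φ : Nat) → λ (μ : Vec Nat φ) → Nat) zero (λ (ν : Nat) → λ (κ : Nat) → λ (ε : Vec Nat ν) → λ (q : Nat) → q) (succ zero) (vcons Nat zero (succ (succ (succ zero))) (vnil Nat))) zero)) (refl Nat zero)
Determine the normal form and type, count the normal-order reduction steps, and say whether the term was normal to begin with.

normal form:
  refl (Eq Nat zero zero) (refl Nat zero)
type:
  Eq (Eq Nat zero zero) (refl Nat zero) (refl Nat zero)
steps to reach normal form (normal order): 7
started in normal form: no
first contracted redex: a beta-redex


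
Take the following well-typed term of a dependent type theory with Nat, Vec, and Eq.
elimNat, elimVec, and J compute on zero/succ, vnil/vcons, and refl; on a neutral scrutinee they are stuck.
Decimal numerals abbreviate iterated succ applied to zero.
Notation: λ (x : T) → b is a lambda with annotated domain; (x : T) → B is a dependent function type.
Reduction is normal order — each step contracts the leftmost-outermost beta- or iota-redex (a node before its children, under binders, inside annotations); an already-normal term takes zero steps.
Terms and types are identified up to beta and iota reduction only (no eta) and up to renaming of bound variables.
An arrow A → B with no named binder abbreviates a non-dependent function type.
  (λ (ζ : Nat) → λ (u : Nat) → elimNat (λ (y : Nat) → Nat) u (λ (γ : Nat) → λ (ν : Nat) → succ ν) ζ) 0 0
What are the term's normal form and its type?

normal form:
  0
the term's type:
  Nat


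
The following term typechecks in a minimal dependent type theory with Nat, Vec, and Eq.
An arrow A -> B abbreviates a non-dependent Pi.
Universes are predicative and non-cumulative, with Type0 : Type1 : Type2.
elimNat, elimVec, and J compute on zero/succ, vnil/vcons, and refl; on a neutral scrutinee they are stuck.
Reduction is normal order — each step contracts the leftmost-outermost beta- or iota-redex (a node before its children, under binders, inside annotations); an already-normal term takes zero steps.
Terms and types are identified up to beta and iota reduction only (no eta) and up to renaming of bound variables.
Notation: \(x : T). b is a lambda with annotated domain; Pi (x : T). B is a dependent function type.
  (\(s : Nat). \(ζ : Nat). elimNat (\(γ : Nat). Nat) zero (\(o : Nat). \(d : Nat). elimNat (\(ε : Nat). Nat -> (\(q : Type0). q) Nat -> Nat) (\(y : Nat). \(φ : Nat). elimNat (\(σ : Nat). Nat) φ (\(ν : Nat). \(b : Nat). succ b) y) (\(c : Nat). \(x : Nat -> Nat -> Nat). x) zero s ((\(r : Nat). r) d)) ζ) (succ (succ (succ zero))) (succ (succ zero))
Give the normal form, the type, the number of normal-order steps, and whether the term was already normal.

resulting normal form:
  succ (succ (succ (succ (succ (succ zero)))))
the term's type:
  Nat
reduction steps (normal order): 37
already normal: no
first contracted redex: a beta-redex


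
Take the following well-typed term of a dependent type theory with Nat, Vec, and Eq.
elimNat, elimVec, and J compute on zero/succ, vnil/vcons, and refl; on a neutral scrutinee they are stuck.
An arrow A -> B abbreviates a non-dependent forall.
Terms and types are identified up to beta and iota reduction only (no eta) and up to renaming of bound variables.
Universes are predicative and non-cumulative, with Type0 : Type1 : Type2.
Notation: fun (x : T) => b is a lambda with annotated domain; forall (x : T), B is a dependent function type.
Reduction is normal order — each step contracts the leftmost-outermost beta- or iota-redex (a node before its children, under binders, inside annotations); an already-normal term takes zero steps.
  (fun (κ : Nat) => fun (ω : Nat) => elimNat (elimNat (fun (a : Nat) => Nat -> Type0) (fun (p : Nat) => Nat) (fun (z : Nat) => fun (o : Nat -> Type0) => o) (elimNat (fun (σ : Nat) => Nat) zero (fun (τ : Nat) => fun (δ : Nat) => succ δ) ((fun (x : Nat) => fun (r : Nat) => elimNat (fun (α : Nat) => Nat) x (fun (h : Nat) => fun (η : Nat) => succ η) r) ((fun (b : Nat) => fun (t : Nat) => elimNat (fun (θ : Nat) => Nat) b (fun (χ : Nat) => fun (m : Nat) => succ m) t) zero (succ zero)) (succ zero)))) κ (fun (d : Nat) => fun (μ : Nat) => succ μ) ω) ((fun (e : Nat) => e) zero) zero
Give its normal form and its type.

resulting normal form:
  zero
type:
  Nat


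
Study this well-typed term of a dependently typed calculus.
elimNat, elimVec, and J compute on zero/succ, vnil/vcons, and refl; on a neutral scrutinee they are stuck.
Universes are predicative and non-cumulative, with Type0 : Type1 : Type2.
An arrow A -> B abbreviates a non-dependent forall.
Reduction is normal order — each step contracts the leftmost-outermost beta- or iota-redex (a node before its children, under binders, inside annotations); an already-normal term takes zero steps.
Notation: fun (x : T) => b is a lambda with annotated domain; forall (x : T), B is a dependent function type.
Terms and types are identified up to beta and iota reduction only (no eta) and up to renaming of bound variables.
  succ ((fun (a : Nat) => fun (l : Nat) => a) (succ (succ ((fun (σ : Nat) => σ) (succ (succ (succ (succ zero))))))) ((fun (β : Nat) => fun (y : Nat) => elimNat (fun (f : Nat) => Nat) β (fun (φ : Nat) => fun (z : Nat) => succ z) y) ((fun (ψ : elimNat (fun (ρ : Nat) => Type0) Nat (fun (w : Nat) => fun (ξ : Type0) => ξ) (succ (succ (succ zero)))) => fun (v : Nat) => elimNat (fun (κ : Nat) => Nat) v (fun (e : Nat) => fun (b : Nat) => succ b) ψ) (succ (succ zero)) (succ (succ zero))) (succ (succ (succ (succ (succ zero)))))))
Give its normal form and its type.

reduced normal form:
  succ (succ (succ (succ (succ (succ (succ zero))))))
inferred type:
  Nat


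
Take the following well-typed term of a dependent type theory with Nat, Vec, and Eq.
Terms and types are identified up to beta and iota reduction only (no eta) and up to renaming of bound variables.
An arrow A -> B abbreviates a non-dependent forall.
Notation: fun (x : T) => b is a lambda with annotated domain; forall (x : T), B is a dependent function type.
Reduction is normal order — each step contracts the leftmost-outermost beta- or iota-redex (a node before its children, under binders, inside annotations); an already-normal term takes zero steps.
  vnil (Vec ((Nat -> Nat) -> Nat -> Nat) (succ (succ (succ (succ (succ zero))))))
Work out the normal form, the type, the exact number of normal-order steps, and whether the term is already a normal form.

resulting normal form:
  vnil (Vec ((Nat -> Nat) -> Nat -> Nat) (succ (succ (succ (succ (succ zero))))))
type:
  Vec (Vec ((Nat -> Nat) -> Nat -> Nat) (succ (succ (succ (succ (succ zero)))))) zero
normal-order step count: 0
term was already normal: yes


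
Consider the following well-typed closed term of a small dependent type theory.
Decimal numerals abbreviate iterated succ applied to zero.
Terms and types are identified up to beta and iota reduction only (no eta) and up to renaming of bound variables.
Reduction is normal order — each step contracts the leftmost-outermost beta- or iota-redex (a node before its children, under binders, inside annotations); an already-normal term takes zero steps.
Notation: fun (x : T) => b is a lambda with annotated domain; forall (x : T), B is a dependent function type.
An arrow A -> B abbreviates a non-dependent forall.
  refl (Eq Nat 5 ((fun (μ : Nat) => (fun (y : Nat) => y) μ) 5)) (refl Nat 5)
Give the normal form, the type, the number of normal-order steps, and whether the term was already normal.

resulting normal form:
  refl (Eq Nat 5 5) (refl Nat 5)
type:
  Eq (Eq Nat 5 5) (refl Nat 5) (refl Nat 5)
steps to reach normal form (normal order): 2
started in normal form: no
first redex: a beta-redex


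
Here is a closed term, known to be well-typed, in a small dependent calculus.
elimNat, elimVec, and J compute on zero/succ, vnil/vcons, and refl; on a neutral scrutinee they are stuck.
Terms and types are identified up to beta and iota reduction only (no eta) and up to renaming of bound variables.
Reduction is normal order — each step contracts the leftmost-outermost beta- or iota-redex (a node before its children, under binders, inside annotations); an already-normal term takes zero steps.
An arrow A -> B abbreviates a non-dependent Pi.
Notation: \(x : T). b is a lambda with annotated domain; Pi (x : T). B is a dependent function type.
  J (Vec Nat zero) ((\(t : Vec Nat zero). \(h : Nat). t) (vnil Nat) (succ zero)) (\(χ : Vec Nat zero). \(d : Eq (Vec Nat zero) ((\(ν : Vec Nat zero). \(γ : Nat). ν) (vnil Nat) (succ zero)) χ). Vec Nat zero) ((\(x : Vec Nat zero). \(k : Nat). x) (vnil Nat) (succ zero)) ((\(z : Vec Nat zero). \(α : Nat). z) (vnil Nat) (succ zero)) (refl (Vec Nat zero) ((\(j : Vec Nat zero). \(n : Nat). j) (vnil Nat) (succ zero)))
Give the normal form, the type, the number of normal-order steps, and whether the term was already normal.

normal form:
  vnil Nat
type:
  Vec Nat zero
steps to reach normal form (normal order): 3
term was already normal: no
first contracted redex: a J iota-redex


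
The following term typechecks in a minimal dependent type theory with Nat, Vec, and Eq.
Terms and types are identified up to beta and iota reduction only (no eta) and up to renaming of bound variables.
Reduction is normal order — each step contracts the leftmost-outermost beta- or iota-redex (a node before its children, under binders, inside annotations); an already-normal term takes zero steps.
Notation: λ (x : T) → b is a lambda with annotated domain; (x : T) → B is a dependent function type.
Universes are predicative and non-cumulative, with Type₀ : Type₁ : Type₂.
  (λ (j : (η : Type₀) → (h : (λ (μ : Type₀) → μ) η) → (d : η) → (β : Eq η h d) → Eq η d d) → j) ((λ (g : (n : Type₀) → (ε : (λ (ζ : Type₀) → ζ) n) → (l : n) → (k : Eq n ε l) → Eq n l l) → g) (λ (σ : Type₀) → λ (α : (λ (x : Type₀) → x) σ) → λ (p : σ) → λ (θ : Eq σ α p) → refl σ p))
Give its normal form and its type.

reduced normal form:
  λ (j : Type₀) → λ (η : j) → λ (h : j) → λ (μ : Eq j η h) → refl j h
the term's type:
  (j : Type₀) → (η : j) → (h : j) → (μ : Eq j η h) → Eq j h h
observation: reduction starts at a beta-redex, and 3 normal-order steps reach the normal form.


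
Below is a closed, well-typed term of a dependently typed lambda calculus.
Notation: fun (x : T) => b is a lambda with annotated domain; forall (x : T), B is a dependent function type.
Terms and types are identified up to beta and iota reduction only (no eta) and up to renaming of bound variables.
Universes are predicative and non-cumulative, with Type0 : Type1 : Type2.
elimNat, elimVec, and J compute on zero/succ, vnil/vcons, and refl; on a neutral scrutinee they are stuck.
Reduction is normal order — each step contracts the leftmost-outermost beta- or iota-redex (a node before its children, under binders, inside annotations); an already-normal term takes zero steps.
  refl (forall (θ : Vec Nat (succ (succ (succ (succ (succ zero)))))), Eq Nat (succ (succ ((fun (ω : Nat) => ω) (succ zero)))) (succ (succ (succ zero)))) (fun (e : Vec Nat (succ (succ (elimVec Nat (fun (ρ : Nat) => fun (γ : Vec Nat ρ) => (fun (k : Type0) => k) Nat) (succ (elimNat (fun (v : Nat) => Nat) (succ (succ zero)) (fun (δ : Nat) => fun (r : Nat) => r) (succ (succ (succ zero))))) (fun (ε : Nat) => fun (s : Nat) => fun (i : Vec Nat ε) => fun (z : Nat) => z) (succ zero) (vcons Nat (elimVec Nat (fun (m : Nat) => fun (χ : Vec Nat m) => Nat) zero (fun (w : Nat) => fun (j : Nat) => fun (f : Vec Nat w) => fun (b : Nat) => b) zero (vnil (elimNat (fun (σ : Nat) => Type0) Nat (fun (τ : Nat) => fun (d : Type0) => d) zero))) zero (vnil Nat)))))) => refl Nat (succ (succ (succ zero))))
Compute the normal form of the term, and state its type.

resulting normal form:
  refl (forall (θ : Vec Nat (succ (succ (succ (succ (succ zero)))))), Eq Nat (succ (succ (succ zero))) (succ (succ (succ zero)))) (fun (ω : Vec Nat (succ (succ (succ (succ (succ zero)))))) => refl Nat (succ (succ (succ zero))))
type:
  Eq (forall (θ : Vec Nat (succ (succ (succ (succ (succ zero)))))), Eq Nat (succ (succ (succ zero))) (succ (succ (succ zero)))) (fun (ω : Vec Nat (succ (succ (succ (succ (succ zero)))))) => refl Nat (succ (succ (succ zero)))) (fun (e : Vec Nat (succ (succ (succ (succ (succ zero)))))) => refl Nat (succ (succ (succ zero))))
observation: the term reaches its normal form after 17 normal-order steps.


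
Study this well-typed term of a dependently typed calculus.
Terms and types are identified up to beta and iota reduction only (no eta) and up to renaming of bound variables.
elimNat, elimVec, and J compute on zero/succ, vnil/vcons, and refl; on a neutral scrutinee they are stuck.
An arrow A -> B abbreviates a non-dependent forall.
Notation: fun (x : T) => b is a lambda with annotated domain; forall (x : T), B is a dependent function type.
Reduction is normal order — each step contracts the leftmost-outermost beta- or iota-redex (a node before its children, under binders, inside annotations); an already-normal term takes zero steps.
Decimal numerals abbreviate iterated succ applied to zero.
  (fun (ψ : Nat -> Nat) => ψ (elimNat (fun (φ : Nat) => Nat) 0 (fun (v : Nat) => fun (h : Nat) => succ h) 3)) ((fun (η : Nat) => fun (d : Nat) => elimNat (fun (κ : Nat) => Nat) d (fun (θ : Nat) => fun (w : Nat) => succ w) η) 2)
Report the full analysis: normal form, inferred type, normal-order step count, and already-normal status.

resulting normal form:
  5
type:
  Nat
steps to reach normal form (normal order): 20
term was already normal: no
first contracted redex: a beta-redex


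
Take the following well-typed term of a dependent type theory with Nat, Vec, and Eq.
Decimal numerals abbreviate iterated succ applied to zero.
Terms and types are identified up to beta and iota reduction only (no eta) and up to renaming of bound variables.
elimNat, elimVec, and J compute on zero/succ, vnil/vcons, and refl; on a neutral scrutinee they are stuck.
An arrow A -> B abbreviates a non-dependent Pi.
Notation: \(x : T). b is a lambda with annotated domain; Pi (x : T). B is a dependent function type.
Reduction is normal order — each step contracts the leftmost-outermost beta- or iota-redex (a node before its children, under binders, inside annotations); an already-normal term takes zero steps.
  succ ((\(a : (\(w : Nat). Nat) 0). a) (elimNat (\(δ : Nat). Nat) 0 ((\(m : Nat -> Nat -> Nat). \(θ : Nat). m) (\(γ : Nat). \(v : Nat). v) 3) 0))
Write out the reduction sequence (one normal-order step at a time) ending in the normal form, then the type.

normal-order reduction:
  succ ((\(a : (\(w : Nat). Nat) 0). a) (elimNat (\(δ : Nat). Nat) 0 ((\(m : Nat -> Nat -> Nat). \(θ : Nat). m) (\(γ : Nat). \(v : Nat). v) 3) 0))
  ~> succ (elimNat (\(a : Nat). Nat) 0 ((\(w : Nat -> Nat -> Nat). \(δ : Nat). w) (\(m : Nat). \(θ : Nat). θ) 3) 0)
  ~> 1
type:
  Nat


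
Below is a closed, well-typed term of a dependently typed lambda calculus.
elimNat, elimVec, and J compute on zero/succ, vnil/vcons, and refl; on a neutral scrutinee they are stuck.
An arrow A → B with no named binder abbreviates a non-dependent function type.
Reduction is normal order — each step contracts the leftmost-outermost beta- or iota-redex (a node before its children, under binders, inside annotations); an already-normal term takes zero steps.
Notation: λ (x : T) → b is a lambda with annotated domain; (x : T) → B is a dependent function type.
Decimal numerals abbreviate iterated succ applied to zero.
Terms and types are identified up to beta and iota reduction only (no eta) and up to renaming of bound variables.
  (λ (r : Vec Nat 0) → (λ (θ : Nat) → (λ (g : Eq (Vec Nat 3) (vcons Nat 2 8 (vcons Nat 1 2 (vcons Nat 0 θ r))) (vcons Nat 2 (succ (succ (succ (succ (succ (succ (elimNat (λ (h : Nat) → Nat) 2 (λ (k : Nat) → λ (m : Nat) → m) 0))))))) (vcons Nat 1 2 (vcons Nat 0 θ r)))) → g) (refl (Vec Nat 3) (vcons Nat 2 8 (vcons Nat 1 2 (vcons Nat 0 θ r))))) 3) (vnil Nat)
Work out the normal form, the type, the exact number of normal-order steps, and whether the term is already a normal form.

normal form:
  refl (Vec Nat 3) (vcons Nat 2 8 (vcons Nat 1 2 (vcons Nat 0 3 (vnil Nat))))
type:
  Eq (Vec Nat 3) (vcons Nat 2 8 (vcons Nat 1 2 (vcons Nat 0 3 (vnil Nat)))) (vcons Nat 2 8 (vcons Nat 1 2 (vcons Nat 0 3 (vnil Nat))))
reduction steps (normal order): 3
already normal: no
first redex: a beta-redex


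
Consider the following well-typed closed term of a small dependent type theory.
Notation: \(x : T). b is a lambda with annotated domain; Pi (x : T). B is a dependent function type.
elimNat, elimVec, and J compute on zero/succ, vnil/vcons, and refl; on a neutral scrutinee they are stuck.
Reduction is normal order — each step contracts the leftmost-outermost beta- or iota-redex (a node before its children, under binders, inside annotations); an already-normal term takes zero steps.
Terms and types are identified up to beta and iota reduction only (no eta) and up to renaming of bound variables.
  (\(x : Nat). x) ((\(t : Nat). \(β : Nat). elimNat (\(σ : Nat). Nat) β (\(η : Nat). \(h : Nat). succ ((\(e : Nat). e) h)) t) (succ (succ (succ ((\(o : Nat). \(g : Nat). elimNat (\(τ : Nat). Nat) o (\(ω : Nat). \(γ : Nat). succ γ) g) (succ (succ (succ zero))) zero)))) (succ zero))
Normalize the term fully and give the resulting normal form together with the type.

reduced normal form:
  succ (succ (succ (succ (succ (succ (succ zero))))))
the term's type:
  Nat


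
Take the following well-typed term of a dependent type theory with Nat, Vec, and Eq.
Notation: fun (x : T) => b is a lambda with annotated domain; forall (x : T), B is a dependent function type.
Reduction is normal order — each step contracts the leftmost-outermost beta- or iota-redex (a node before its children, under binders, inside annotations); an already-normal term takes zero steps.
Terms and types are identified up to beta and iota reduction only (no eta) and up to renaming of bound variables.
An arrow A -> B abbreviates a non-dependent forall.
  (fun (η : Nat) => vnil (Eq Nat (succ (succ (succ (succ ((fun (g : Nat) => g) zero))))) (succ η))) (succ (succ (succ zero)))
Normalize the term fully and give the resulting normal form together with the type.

normal form:
  vnil (Eq Nat (succ (succ (succ (succ zero)))) (succ (succ (succ (succ zero)))))
type:
  Vec (Eq Nat (succ (succ (succ (succ zero)))) (succ (succ (succ (succ zero))))) zero
observation: 2 normal-order steps normalize the term, beginning with a beta-redex.


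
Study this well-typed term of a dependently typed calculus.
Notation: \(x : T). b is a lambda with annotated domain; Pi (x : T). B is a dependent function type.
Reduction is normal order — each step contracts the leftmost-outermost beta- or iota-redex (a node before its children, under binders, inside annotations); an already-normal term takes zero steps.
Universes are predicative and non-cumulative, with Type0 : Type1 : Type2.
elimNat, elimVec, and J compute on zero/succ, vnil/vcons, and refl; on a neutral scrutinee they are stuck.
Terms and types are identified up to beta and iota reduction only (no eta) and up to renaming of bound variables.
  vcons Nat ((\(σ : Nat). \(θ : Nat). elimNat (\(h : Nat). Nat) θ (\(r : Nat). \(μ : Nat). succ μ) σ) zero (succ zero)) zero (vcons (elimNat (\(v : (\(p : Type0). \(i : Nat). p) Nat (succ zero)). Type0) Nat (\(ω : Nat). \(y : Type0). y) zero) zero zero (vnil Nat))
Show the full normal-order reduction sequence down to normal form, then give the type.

normal-order reduction:
  vcons Nat ((\(σ : Nat). \(θ : Nat). elimNat (\(h : Nat). Nat) θ (\(r : Nat). \(μ : Nat). succ μ) σ) zero (succ zero)) zero (vcons (elimNat (\(v : (\(p : Type0). \(i : Nat). p) Nat (succ zero)). Type0) Nat (\(ω : Nat). \(y : Type0). y) zero) zero zero (vnil Nat))
  ~> vcons Nat ((\(σ : Nat). elimNat (\(θ : Nat). Nat) σ (\(h : Nat). \(r : Nat). succ r) zero) (succ zero)) zero (vcons (elimNat (\(μ : (\(v : Type0). \(p : Nat). v) Nat (succ zero)). Type0) Nat (\(i : Nat). \(ω : Type0). ω) zero) zero zero (vnil Nat))
  ~> vcons Nat (elimNat (\(σ : Nat). Nat) (succ zero) (\(θ : Nat). \(h : Nat). succ h) zero) zero (vcons (elimNat (\(r : (\(μ : Type0). \(v : Nat). μ) Nat (succ zero)). Type0) Nat (\(p : Nat). \(i : Type0). i) zero) zero zero (vnil Nat))
  ~> vcons Nat (succ zero) zero (vcons (elimNat (\(σ : (\(θ : Type0). \(h : Nat). θ) Nat (succ zero)). Type0) Nat (\(r : Nat). \(μ : Type0). μ) zero) zero zero (vnil Nat))
  ~> vcons Nat (succ zero) zero (vcons Nat zero zero (vnil Nat))
inferred type:
  Vec Nat (succ (succ zero))


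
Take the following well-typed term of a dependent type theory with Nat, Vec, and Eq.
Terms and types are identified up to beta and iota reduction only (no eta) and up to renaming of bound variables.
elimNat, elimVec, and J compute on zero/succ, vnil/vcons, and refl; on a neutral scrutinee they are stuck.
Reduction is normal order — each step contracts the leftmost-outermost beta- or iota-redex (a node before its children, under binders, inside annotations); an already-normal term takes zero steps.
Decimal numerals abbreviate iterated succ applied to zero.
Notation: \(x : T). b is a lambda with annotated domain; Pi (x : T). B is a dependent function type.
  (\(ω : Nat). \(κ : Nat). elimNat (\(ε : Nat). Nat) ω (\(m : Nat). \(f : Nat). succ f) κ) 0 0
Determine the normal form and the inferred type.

resulting normal form:
  0
type:
  Nat


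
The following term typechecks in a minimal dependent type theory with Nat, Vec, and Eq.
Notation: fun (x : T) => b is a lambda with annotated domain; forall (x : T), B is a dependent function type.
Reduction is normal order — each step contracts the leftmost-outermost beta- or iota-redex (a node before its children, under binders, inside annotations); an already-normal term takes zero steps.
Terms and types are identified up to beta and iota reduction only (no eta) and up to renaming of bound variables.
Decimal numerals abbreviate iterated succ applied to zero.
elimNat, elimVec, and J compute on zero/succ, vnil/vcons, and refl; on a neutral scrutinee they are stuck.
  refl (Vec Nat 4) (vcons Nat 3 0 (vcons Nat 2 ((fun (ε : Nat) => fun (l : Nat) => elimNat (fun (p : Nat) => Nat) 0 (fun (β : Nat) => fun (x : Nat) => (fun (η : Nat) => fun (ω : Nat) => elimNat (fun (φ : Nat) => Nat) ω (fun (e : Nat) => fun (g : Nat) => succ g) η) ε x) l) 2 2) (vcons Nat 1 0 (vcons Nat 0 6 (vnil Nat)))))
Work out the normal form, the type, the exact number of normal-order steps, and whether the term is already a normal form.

resulting normal form:
  refl (Vec Nat 4) (vcons Nat 3 0 (vcons Nat 2 4 (vcons Nat 1 0 (vcons Nat 0 6 (vnil Nat)))))
inferred type:
  Eq (Vec Nat 4) (vcons Nat 3 0 (vcons Nat 2 4 (vcons Nat 1 0 (vcons Nat 0 6 (vnil Nat))))) (vcons Nat 3 0 (vcons Nat 2 4 (vcons Nat 1 0 (vcons Nat 0 6 (vnil Nat)))))
steps to reach normal form (normal order): 27
already normal: no
first contracted redex: a beta-redex


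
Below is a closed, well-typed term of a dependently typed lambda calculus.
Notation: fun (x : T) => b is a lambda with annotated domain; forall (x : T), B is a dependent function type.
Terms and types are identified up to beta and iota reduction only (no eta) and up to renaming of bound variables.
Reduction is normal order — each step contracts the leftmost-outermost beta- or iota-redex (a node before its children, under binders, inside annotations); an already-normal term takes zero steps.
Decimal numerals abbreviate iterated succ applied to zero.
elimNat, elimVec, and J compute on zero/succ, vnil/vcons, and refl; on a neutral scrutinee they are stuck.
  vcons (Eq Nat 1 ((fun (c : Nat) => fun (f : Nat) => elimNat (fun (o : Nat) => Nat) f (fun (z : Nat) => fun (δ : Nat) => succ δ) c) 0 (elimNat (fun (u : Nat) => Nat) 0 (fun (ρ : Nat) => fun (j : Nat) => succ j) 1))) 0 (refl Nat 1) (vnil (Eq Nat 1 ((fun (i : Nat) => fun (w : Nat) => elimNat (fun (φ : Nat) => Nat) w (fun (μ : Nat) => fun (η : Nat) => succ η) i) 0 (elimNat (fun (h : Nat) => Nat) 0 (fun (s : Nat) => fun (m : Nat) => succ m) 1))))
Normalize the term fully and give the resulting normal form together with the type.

resulting normal form:
  vcons (Eq Nat 1 1) 0 (refl Nat 1) (vnil (Eq Nat 1 1))
inferred type:
  Vec (Eq Nat 1 1) 1
observation: the first redex contracted is a beta-redex; the normal form is reached in 14 normal-order steps.


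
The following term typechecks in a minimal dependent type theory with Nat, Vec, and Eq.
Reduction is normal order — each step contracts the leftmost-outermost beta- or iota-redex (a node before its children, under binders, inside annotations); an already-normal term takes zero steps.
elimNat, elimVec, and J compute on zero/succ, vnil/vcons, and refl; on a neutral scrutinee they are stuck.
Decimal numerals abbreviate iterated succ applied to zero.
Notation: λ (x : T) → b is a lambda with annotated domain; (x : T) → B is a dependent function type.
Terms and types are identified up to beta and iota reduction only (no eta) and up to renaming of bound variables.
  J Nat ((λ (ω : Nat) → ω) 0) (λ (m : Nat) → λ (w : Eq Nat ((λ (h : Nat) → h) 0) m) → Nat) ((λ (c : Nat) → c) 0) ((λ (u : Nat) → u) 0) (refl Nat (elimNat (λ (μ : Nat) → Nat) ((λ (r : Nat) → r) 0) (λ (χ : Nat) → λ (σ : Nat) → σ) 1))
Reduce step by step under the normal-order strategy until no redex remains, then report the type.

normal-order reduction:
  J Nat ((λ (ω : Nat) → ω) 0) (λ (m : Nat) → λ (w : Eq Nat ((λ (h : Nat) → h) 0) m) → Nat) ((λ (c : Nat) → c) 0) ((λ (u : Nat) → u) 0) (refl Nat (elimNat (λ (μ : Nat) → Nat) ((λ (r : Nat) → r) 0) (λ (χ : Nat) → λ (σ : Nat) → σ) 1))
  ~> (λ (ω : Nat) → ω) 0
  ~> 0
inferred type:
  Nat


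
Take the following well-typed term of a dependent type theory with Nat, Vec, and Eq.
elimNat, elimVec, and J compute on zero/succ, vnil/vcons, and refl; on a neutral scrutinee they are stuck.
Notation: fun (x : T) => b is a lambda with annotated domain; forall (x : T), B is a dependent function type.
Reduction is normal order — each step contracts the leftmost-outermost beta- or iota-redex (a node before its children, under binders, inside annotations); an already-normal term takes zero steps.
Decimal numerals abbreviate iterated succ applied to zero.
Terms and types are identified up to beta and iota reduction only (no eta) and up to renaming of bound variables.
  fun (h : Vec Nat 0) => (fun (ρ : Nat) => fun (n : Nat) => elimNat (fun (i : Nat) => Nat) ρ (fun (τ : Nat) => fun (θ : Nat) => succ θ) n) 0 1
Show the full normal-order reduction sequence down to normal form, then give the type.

normal-order reduction sequence:
  fun (h : Vec Nat 0) => (fun (ρ : Nat) => fun (n : Nat) => elimNat (fun (i : Nat) => Nat) ρ (fun (τ : Nat) => fun (θ : Nat) => succ θ) n) 0 1
  ~> fun (h : Vec Nat 0) => (fun (ρ : Nat) => elimNat (fun (n : Nat) => Nat) 0 (fun (i : Nat) => fun (τ : Nat) => succ τ) ρ) 1
  ~> fun (h : Vec Nat 0) => elimNat (fun (ρ : Nat) => Nat) 0 (fun (n : Nat) => fun (i : Nat) => succ i) 1
  ~> fun (h : Vec Nat 0) => (fun (ρ : Nat) => fun (n : Nat) => succ n) 0 (elimNat (fun (i : Nat) => Nat) 0 (fun (τ : Nat) => fun (θ : Nat) => succ θ) 0)
  ~> fun (h : Vec Nat 0) => (fun (ρ : Nat) => succ ρ) (elimNat (fun (n : Nat) => Nat) 0 (fun (i : Nat) => fun (τ : Nat) => succ τ) 0)
  ~> fun (h : Vec Nat 0) => succ (elimNat (fun (ρ : Nat) => Nat) 0 (fun (n : Nat) => fun (i : Nat) => succ i) 0)
  ~> fun (h : Vec Nat 0) => 1
the term's type:
  forall (h : Vec Nat 0), Nat


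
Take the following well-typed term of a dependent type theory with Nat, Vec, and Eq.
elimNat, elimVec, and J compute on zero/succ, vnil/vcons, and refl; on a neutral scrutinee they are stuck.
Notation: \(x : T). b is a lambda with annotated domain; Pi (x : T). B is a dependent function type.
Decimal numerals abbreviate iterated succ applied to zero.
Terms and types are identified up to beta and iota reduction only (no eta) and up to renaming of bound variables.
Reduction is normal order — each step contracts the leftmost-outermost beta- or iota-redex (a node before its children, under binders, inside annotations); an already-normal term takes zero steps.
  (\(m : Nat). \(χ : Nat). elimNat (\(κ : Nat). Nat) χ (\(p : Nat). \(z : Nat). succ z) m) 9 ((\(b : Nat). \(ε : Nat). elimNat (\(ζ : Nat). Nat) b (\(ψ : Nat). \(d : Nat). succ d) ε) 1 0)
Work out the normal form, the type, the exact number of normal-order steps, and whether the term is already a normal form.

reduced normal form:
  10
type:
  Nat
steps to reach normal form (normal order): 33
already normal: no
first contracted redex: a beta-redex


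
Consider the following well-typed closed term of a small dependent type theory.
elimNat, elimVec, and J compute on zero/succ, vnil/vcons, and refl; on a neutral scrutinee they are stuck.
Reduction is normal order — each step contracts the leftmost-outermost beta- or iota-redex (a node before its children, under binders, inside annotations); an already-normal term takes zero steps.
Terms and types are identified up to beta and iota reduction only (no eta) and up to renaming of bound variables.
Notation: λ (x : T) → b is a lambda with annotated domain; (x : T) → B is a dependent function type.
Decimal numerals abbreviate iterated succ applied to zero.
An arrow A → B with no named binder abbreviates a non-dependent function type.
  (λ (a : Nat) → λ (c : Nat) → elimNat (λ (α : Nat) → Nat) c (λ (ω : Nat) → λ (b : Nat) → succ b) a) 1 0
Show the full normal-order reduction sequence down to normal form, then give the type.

normal-order reduction:
  (λ (a : Nat) → λ (c : Nat) → elimNat (λ (α : Nat) → Nat) c (λ (ω : Nat) → λ (b : Nat) → succ b) a) 1 0
  ~> (λ (a : Nat) → elimNat (λ (c : Nat) → Nat) a (λ (α : Nat) → λ (ω : Nat) → succ ω) 1) 0
  ~> elimNat (λ (a : Nat) → Nat) 0 (λ (c : Nat) → λ (α : Nat) → succ α) 1
  ~> (λ (a : Nat) → λ (c : Nat) → succ c) 0 (elimNat (λ (α : Nat) → Nat) 0 (λ (ω : Nat) → λ (b : Nat) → succ b) 0)
  ~> (λ (a : Nat) → succ a) (elimNat (λ (c : Nat) → Nat) 0 (λ (α : Nat) → λ (ω : Nat) → succ ω) 0)
  ~> succ (elimNat (λ (a : Nat) → Nat) 0 (λ (c : Nat) → λ (α : Nat) → succ α) 0)
  ~> 1
type:
  Nat


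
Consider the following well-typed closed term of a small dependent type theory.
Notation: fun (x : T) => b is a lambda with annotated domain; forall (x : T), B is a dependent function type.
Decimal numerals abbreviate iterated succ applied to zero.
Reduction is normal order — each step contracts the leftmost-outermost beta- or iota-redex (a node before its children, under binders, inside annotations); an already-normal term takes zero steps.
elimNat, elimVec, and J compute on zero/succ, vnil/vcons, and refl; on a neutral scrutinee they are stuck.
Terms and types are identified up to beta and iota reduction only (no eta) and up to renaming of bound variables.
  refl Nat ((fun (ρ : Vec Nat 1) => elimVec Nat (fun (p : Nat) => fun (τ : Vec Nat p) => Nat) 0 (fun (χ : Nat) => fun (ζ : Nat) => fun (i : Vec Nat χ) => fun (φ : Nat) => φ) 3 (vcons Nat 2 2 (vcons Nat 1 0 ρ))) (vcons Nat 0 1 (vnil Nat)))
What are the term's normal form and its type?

resulting normal form:
  refl Nat 0
type:
  Eq Nat 0 0
observation: 17 normal-order steps separate the term from its normal form.


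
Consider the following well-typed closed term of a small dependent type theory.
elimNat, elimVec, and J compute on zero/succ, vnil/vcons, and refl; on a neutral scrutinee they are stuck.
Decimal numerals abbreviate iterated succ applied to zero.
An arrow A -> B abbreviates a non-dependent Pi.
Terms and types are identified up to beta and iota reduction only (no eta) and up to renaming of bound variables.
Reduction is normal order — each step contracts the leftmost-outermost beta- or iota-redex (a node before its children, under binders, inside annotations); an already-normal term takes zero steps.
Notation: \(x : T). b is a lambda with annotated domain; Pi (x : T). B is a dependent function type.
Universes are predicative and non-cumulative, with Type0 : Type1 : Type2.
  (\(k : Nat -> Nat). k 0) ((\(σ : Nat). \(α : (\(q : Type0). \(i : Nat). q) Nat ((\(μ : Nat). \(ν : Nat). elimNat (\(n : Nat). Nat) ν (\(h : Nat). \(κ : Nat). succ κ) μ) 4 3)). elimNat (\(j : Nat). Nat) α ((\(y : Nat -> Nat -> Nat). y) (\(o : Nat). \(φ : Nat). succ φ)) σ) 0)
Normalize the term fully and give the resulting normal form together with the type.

normal form:
  0
type:
  Nat
observation: contracting a beta-redex first, the term normalizes in 4 steps.
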